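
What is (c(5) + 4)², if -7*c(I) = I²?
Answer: 9/49 ≈ 0.18367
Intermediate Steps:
c(I) = -I²/7
(c(5) + 4)² = (-⅐*5² + 4)² = (-⅐*25 + 4)² = (-25/7 + 4)² = (3/7)² = 9/49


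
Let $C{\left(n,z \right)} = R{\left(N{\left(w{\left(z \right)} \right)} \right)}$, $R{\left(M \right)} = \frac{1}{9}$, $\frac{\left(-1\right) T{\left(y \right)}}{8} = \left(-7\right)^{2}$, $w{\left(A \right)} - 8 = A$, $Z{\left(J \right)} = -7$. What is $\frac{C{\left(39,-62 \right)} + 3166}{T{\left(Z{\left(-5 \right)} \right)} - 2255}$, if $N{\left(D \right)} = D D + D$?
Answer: $- \frac{28495}{23823} \approx -1.1961$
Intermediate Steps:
$w{\left(A \right)} = 8 + A$
$N{\left(D \right)} = D + D^{2}$ ($N{\left(D \right)} = D^{2} + D = D + D^{2}$)
$T{\left(y \right)} = -392$ ($T{\left(y \right)} = - 8 \left(-7\right)^{2} = \left(-8\right) 49 = -392$)
$R{\left(M \right)} = \frac{1}{9}$
$C{\left(n,z \right)} = \frac{1}{9}$
$\frac{C{\left(39,-62 \right)} + 3166}{T{\left(Z{\left(-5 \right)} \right)} - 2255} = \frac{\frac{1}{9} + 3166}{-392 - 2255} = \frac{28495}{9 \left(-2647\right)} = \frac{28495}{9} \left(- \frac{1}{2647}\right) = - \frac{28495}{23823}$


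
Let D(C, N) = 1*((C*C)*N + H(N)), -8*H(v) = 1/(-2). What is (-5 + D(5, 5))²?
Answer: 3690241/256 ≈ 14415.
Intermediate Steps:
H(v) = 1/16 (H(v) = -1/(8*(-2)) = -(-1)/(8*2) = -⅛*(-½) = 1/16)
D(C, N) = 1/16 + N*C² (D(C, N) = 1*((C*C)*N + 1/16) = 1*(C²*N + 1/16) = 1*(N*C² + 1/16) = 1*(1/16 + N*C²) = 1/16 + N*C²)
(-5 + D(5, 5))² = (-5 + (1/16 + 5*5²))² = (-5 + (1/16 + 5*25))² = (-5 + (1/16 + 125))² = (-5 + 2001/16)² = (1921/16)² = 3690241/256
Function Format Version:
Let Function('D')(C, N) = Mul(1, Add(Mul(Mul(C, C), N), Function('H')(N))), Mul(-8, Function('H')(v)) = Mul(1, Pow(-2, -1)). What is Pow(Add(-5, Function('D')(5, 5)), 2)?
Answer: Rational(3690241, 256) ≈ 14415.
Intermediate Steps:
Function('H')(v) = Rational(1, 16) (Function('H')(v) = Mul(Rational(-1, 8), Mul(1, Pow(-2, -1))) = Mul(Rational(-1, 8), Mul(1, Rational(-1, 2))) = Mul(Rational(-1, 8), Rational(-1, 2)) = Rational(1, 16))
Function('D')(C, N) = Add(Rational(1, 16), Mul(N, Pow(C, 2))) (Function('D')(C, N) = Mul(1, Add(Mul(Mul(C, C), N), Rational(1, 16))) = Mul(1, Add(Mul(Pow(C, 2), N), Rational(1, 16))) = Mul(1, Add(Mul(N, Pow(C, 2)), Rational(1, 16))) = Mul(1, Add(Rational(1, 16), Mul(N, Pow(C, 2)))) = Add(Rational(1, 16), Mul(N, Pow(C, 2))))
Pow(Add(-5, Function('D')(5, 5)), 2) = Pow(Add(-5, Add(Rational(1, 16), Mul(5, Pow(5, 2)))), 2) = Pow(Add(-5, Add(Rational(1, 16), Mul(5, 25))), 2) = Pow(Add(-5, Add(Rational(1, 16), 125)), 2) = Pow(Add(-5, Rational(2001, 16)), 2) = Pow(Rational(1921, 16), 2) = Rational(3690241, 256)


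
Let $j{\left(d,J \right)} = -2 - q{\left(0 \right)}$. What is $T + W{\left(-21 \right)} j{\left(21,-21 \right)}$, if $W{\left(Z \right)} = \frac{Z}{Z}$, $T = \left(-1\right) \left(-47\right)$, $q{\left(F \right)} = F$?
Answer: $45$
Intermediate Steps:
$T = 47$
$j{\left(d,J \right)} = -2$ ($j{\left(d,J \right)} = -2 - 0 = -2 + 0 = -2$)
$W{\left(Z \right)} = 1$
$T + W{\left(-21 \right)} j{\left(21,-21 \right)} = 47 + 1 \left(-2\right) = 47 - 2 = 45$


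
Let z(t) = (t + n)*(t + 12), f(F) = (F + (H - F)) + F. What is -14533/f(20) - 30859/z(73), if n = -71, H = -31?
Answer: 2131161/1870 ≈ 1139.7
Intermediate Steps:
f(F) = -31 + F (f(F) = (F + (-31 - F)) + F = -31 + F)
z(t) = (-71 + t)*(12 + t) (z(t) = (t - 71)*(t + 12) = (-71 + t)*(12 + t))
-14533/f(20) - 30859/z(73) = -14533/(-31 + 20) - 30859/(-852 + 73**2 - 59*73) = -14533/(-11) - 30859/(-852 + 5329 - 4307) = -14533*(-1/11) - 30859/170 = 14533/11 - 30859*1/170 = 14533/11 - 30859/170 = 2131161/1870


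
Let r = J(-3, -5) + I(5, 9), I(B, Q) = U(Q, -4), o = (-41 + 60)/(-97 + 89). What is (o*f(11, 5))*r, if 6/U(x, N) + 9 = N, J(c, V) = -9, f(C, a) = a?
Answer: 11685/104 ≈ 112.36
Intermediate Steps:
o = -19/8 (o = 19/(-8) = 19*(-1/8) = -19/8 ≈ -2.3750)
U(x, N) = 6/(-9 + N)
I(B, Q) = -6/13 (I(B, Q) = 6/(-9 - 4) = 6/(-13) = 6*(-1/13) = -6/13)
r = -123/13 (r = -9 - 6/13 = -123/13 ≈ -9.4615)
(o*f(11, 5))*r = -19/8*5*(-123/13) = -95/8*(-123/13) = 11685/104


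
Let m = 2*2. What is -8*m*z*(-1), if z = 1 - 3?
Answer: -64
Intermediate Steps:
z = -2
m = 4
-8*m*z*(-1) = -32*(-2)*(-1) = -8*(-8)*(-1) = 64*(-1) = -64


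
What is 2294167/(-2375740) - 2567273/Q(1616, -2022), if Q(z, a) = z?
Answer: -1525720132723/959798960 ≈ -1589.6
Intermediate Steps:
2294167/(-2375740) - 2567273/Q(1616, -2022) = 2294167/(-2375740) - 2567273/1616 = 2294167*(-1/2375740) - 2567273*1/1616 = -2294167/2375740 - 2567273/1616 = -1525720132723/959798960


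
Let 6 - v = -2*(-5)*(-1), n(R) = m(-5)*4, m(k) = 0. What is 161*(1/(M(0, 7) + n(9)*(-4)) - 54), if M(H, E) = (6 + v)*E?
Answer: -191245/22 ≈ -8693.0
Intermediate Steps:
n(R) = 0 (n(R) = 0*4 = 0)
v = 16 (v = 6 - (-2*(-5))*(-1) = 6 - 10*(-1) = 6 - 1*(-10) = 6 + 10 = 16)
M(H, E) = 22*E (M(H, E) = (6 + 16)*E = 22*E)
161*(1/(M(0, 7) + n(9)*(-4)) - 54) = 161*(1/(22*7 + 0*(-4)) - 54) = 161*(1/(154 + 0) - 54) = 161*(1/154 - 54) = 161*(-8315/154) = -191245/22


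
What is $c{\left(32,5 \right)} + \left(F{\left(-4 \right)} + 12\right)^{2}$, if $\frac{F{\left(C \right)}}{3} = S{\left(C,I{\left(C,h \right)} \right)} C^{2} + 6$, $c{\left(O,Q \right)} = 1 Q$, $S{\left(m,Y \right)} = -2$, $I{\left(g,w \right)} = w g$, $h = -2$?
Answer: $4361$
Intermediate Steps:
$I{\left(g,w \right)} = g w$
$c{\left(O,Q \right)} = Q$
$F{\left(C \right)} = 18 - 6 C^{2}$ ($F{\left(C \right)} = 3 \left(- 2 C^{2} + 6\right) = 3 \left(6 - 2 C^{2}\right) = 18 - 6 C^{2}$)
$c{\left(32,5 \right)} + \left(F{\left(-4 \right)} + 12\right)^{2} = 5 + \left(\left(18 - 6 \left(-4\right)^{2}\right) + 12\right)^{2} = 5 + \left(\left(18 - 96\right) + 12\right)^{2} = 5 + \left(-78 + 12\right)^{2} = 5 + \left(-66\right)^{2} = 5 + 4356 = 4361$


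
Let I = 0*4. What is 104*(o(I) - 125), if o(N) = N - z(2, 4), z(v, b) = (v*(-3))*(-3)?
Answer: -14872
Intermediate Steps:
I = 0
z(v, b) = 9*v (z(v, b) = -3*v*(-3) = 9*v)
o(N) = -18 + N (o(N) = N - 9*2 = N - 1*18 = N - 18 = -18 + N)
104*(o(I) - 125) = 104*((-18 + 0) - 125) = 104*(-18 - 125) = 104*(-143) = -14872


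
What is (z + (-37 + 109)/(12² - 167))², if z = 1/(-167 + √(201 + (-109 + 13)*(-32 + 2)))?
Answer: 1602081245069/162783050528 + 1790017*√3081/7077523936 ≈ 9.8559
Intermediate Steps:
z = 1/(-167 + √3081) (z = 1/(-167 + √(201 - 96*(-30))) = 1/(-167 + √(201 + 2880)) = 1/(-167 + √3081) ≈ -0.0089692)
(z + (-37 + 109)/(12² - 167))² = ((-167/24808 - √3081/24808) + (-37 + 109)/(12² - 167))² = ((-167/24808 - √3081/24808) + 72/(144 - 167))² = ((-167/24808 - √3081/24808) + 72/(-23))² = ((-167/24808 - √3081/24808) + 72*(-1/23))² = ((-167/24808 - √3081/24808) - 72/23)² = (-1790017/570584 - √3081/24808)²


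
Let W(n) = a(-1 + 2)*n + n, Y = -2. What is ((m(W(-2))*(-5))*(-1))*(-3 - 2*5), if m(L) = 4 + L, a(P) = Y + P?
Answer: -260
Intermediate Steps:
a(P) = -2 + P
W(n) = 0 (W(n) = (-2 + (-1 + 2))*n + n = (-2 + 1)*n + n = -n + n = 0)
((m(W(-2))*(-5))*(-1))*(-3 - 2*5) = (((4 + 0)*(-5))*(-1))*(-3 - 2*5) = ((4*(-5))*(-1))*(-3 - 10) = -20*(-1)*(-13) = 20*(-13) = -260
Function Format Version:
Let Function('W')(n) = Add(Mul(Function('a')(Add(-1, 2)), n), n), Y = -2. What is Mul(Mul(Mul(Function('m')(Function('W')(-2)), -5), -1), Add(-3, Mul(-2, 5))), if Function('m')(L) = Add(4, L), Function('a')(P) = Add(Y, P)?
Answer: -260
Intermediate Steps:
Function('a')(P) = Add(-2, P)
Function('W')(n) = 0 (Function('W')(n) = Add(Mul(Add(-2, Add(-1, 2)), n), n) = Add(Mul(Add(-2, 1), n), n) = Add(Mul(-1, n), n) = 0)
Mul(Mul(Mul(Function('m')(Function('W')(-2)), -5), -1), Add(-3, Mul(-2, 5))) = Mul(Mul(Mul(Add(4, 0), -5), -1), Add(-3, Mul(-2, 5))) = Mul(Mul(Mul(4, -5), -1), Add(-3, -10)) = Mul(Mul(-20, -1), -13) = Mul(20, -13) = -260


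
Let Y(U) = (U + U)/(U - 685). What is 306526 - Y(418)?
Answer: 81843278/267 ≈ 3.0653e+5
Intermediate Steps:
Y(U) = 2*U/(-685 + U) (Y(U) = (2*U)/(-685 + U) = 2*U/(-685 + U))
306526 - Y(418) = 306526 - 2*418/(-685 + 418) = 306526 - 2*418/(-267) = 306526 - 2*418*(-1)/267 = 306526 - 1*(-836/267) = 306526 + 836/267 = 81843278/267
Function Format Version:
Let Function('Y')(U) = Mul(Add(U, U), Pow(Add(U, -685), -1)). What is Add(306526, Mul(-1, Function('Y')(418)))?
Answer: Rational(81843278, 267) ≈ 3.0653e+5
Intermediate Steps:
Function('Y')(U) = Mul(2, U, Pow(Add(-685, U), -1)) (Function('Y')(U) = Mul(Mul(2, U), Pow(Add(-685, U), -1)) = Mul(2, U, Pow(Add(-685, U), -1)))
Add(306526, Mul(-1, Function('Y')(418))) = Add(306526, Mul(-1, Mul(2, 418, Pow(Add(-685, 418), -1)))) = Add(306526, Mul(-1, Mul(2, 418, Pow(-267, -1)))) = Add(306526, Mul(-1, Mul(2, 418, Rational(-1, 267)))) = Add(306526, Mul(-1, Rational(-836, 267))) = Add(306526, Rational(836, 267)) = Rational(81843278, 267)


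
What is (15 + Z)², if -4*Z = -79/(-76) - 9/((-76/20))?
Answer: 18498601/92416 ≈ 200.17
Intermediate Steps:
Z = -259/304 (Z = -(-79/(-76) - 9/((-76/20)))/4 = -(-79*(-1/76) - 9/((-76*1/20)))/4 = -(79/76 - 9/(-19/5))/4 = -(79/76 - 9*(-5/19))/4 = -(79/76 + 45/19)/4 = -¼*259/76 = -259/304 ≈ -0.85197)
(15 + Z)² = (15 - 259/304)² = (4301/304)² = 18498601/92416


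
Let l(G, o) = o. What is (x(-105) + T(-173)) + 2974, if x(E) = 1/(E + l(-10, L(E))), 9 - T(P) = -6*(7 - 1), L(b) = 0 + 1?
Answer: 313975/104 ≈ 3019.0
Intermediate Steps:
L(b) = 1
T(P) = 45 (T(P) = 9 - (-6)*(7 - 1) = 9 - (-6)*6 = 9 - 1*(-36) = 9 + 36 = 45)
x(E) = 1/(1 + E) (x(E) = 1/(E + 1) = 1/(1 + E))
(x(-105) + T(-173)) + 2974 = (1/(1 - 105) + 45) + 2974 = (1/(-104) + 45) + 2974 = (-1/104 + 45) + 2974 = 4679/104 + 2974 = 313975/104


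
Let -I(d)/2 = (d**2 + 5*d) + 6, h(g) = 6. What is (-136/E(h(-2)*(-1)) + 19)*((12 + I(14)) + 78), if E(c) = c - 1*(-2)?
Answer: -24062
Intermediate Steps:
I(d) = -12 - 10*d - 2*d**2 (I(d) = -2*((d**2 + 5*d) + 6) = -2*(6 + d**2 + 5*d) = -12 - 10*d - 2*d**2)
E(c) = 2 + c (E(c) = c + 2 = 2 + c)
(-136/E(h(-2)*(-1)) + 19)*((12 + I(14)) + 78) = (-136/(2 + 6*(-1)) + 19)*((12 + (-12 - 10*14 - 2*14**2)) + 78) = (-136/(2 - 6) + 19)*((12 + (-12 - 140 - 2*196)) + 78) = (-136/(-4) + 19)*((12 + (-12 - 140 - 392)) + 78) = (-136*(-1/4) + 19)*((12 - 544) + 78) = (34 + 19)*(-532 + 78) = 53*(-454) = -24062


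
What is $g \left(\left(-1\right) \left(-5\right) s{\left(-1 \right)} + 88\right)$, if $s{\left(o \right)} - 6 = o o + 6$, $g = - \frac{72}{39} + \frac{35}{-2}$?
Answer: $- \frac{76959}{26} \approx -2960.0$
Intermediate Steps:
$g = - \frac{503}{26}$ ($g = \left(-72\right) \frac{1}{39} + 35 \left(- \frac{1}{2}\right) = - \frac{24}{13} - \frac{35}{2} = - \frac{503}{26} \approx -19.346$)
$s{\left(o \right)} = 12 + o^{2}$ ($s{\left(o \right)} = 6 + \left(o o + 6\right) = 6 + \left(o^{2} + 6\right) = 6 + \left(6 + o^{2}\right) = 12 + o^{2}$)
$g \left(\left(-1\right) \left(-5\right) s{\left(-1 \right)} + 88\right) = - \frac{503 \left(\left(-1\right) \left(-5\right) \left(12 + \left(-1\right)^{2}\right) + 88\right)}{26} = - \frac{503 \left(5 \left(12 + 1\right) + 88\right)}{26} = - \frac{503 \left(5 \cdot 13 + 88\right)}{26} = - \frac{503 \left(65 + 88\right)}{26} = \left(- \frac{503}{26}\right) 153 = - \frac{76959}{26}$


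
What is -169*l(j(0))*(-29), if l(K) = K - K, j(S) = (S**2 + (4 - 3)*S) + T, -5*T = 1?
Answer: 0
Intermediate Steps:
T = -1/5 (T = -1/5*1 = -1/5 ≈ -0.20000)
j(S) = -1/5 + S + S**2 (j(S) = (S**2 + (4 - 3)*S) - 1/5 = (S**2 + 1*S) - 1/5 = (S**2 + S) - 1/5 = (S + S**2) - 1/5 = -1/5 + S + S**2)
l(K) = 0
-169*l(j(0))*(-29) = -169*0*(-29) = 0*(-29) = 0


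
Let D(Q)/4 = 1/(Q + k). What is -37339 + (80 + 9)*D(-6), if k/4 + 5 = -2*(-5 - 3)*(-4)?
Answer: -5264977/141 ≈ -37340.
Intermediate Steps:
k = -276 (k = -20 + 4*(-2*(-5 - 3)*(-4)) = -20 + 4*(-2*(-8)*(-4)) = -20 + 4*(16*(-4)) = -20 + 4*(-64) = -20 - 256 = -276)
D(Q) = 4/(-276 + Q) (D(Q) = 4/(Q - 276) = 4/(-276 + Q))
-37339 + (80 + 9)*D(-6) = -37339 + (80 + 9)*(4/(-276 - 6)) = -37339 + 89*(4/(-282)) = -37339 + 89*(4*(-1/282)) = -37339 + 89*(-2/141) = -37339 - 178/141 = -5264977/141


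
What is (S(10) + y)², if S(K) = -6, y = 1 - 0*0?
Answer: 25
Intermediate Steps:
y = 1 (y = 1 - 4*0 = 1 + 0 = 1)
(S(10) + y)² = (-6 + 1)² = (-5)² = 25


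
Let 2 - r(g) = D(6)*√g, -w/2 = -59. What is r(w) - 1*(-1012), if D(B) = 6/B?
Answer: 1014 - √118 ≈ 1003.1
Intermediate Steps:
w = 118 (w = -2*(-59) = 118)
r(g) = 2 - √g (r(g) = 2 - 6/6*√g = 2 - 6*(⅙)*√g = 2 - √g)
r(w) - 1*(-1012) = (2 - √118) - 1*(-1012) = (2 - √118) + 1012 = 1014 - √118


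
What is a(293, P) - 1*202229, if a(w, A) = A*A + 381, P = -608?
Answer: 167816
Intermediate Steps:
a(w, A) = 381 + A² (a(w, A) = A² + 381 = 381 + A²)
a(293, P) - 1*202229 = (381 + (-608)²) - 1*202229 = (381 + 369664) - 202229 = 370045 - 202229 = 167816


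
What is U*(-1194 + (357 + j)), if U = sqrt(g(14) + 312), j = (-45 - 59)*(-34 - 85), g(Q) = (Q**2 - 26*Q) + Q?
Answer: 11539*sqrt(158) ≈ 1.4504e+5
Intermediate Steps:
g(Q) = Q**2 - 25*Q
j = 12376 (j = -104*(-119) = 12376)
U = sqrt(158) (U = sqrt(14*(-25 + 14) + 312) = sqrt(14*(-11) + 312) = sqrt(-154 + 312) = sqrt(158) ≈ 12.570)
U*(-1194 + (357 + j)) = sqrt(158)*(-1194 + (357 + 12376)) = sqrt(158)*(-1194 + 12733) = sqrt(158)*11539 = 11539*sqrt(158)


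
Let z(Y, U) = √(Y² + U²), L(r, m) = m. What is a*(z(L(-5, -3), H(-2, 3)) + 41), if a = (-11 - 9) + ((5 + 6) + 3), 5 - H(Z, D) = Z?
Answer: -246 - 6*√58 ≈ -291.69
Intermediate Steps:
H(Z, D) = 5 - Z
z(Y, U) = √(U² + Y²)
a = -6 (a = -20 + (11 + 3) = -20 + 14 = -6)
a*(z(L(-5, -3), H(-2, 3)) + 41) = -6*(√((5 - 1*(-2))² + (-3)²) + 41) = -6*(√((5 + 2)² + 9) + 41) = -6*(√(7² + 9) + 41) = -6*(√(49 + 9) + 41) = -6*(√58 + 41) = -6*(41 + √58) = -246 - 6*√58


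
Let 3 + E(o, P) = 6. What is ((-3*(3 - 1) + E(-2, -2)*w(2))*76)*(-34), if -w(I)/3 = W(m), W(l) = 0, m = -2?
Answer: 15504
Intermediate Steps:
w(I) = 0 (w(I) = -3*0 = 0)
E(o, P) = 3 (E(o, P) = -3 + 6 = 3)
((-3*(3 - 1) + E(-2, -2)*w(2))*76)*(-34) = ((-3*(3 - 1) + 3*0)*76)*(-34) = ((-3*2 + 0)*76)*(-34) = ((-6 + 0)*76)*(-34) = -6*76*(-34) = -456*(-34) = 15504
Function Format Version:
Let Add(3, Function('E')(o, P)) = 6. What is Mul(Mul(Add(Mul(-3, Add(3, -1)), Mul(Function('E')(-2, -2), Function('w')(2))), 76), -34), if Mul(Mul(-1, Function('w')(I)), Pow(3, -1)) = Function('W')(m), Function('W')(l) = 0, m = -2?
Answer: 15504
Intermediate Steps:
Function('w')(I) = 0 (Function('w')(I) = Mul(-3, 0) = 0)
Function('E')(o, P) = 3 (Function('E')(o, P) = Add(-3, 6) = 3)
Mul(Mul(Add(Mul(-3, Add(3, -1)), Mul(Function('E')(-2, -2), Function('w')(2))), 76), -34) = Mul(Mul(Add(Mul(-3, Add(3, -1)), Mul(3, 0)), 76), -34) = Mul(Mul(Add(Mul(-3, 2), 0), 76), -34) = Mul(Mul(Add(-6, 0), 76), -34) = Mul(Mul(-6, 76), -34) = Mul(-456, -34) = 15504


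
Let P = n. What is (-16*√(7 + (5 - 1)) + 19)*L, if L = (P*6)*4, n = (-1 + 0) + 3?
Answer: 912 - 768*√11 ≈ -1635.2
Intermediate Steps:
n = 2 (n = -1 + 3 = 2)
P = 2
L = 48 (L = (2*6)*4 = 12*4 = 48)
(-16*√(7 + (5 - 1)) + 19)*L = (-16*√(7 + (5 - 1)) + 19)*48 = (-16*√(7 + 4) + 19)*48 = (-16*√11 + 19)*48 = (19 - 16*√11)*48 = 912 - 768*√11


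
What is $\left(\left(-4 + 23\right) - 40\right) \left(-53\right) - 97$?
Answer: $1016$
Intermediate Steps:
$\left(\left(-4 + 23\right) - 40\right) \left(-53\right) - 97 = \left(19 - 40\right) \left(-53\right) - 97 = \left(-21\right) \left(-53\right) - 97 = 1113 - 97 = 1016$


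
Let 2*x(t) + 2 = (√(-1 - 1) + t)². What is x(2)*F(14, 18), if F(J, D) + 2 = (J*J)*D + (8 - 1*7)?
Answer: 7054*I*√2 ≈ 9975.9*I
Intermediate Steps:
F(J, D) = -1 + D*J² (F(J, D) = -2 + ((J*J)*D + (8 - 1*7)) = -2 + (J²*D + (8 - 7)) = -2 + (D*J² + 1) = -2 + (1 + D*J²) = -1 + D*J²)
x(t) = -1 + (t + I*√2)²/2 (x(t) = -1 + (√(-1 - 1) + t)²/2 = -1 + (√(-2) + t)²/2 = -1 + (I*√2 + t)²/2 = -1 + (t + I*√2)²/2)
x(2)*F(14, 18) = (-1 + (2 + I*√2)²/2)*(-1 + 18*14²) = (-1 + (2 + I*√2)²/2)*(-1 + 18*196) = (-1 + (2 + I*√2)²/2)*(-1 + 3528) = (-1 + (2 + I*√2)²/2)*3527 = -3527 + 3527*(2 + I*√2)²/2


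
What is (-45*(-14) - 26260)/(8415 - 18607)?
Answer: 12815/5096 ≈ 2.5147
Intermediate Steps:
(-45*(-14) - 26260)/(8415 - 18607) = (630 - 26260)/(-10192) = -25630*(-1/10192) = 12815/5096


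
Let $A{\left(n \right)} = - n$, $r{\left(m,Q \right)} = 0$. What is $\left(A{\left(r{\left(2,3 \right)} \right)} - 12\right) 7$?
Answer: $-84$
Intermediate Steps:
$\left(A{\left(r{\left(2,3 \right)} \right)} - 12\right) 7 = \left(\left(-1\right) 0 - 12\right) 7 = \left(0 - 12\right) 7 = \left(-12\right) 7 = -84$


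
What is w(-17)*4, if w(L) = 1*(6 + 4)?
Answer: 40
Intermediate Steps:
w(L) = 10 (w(L) = 1*10 = 10)
w(-17)*4 = 10*4 = 40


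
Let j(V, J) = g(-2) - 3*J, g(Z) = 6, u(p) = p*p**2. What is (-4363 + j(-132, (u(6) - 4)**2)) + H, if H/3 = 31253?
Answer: -45430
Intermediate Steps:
H = 93759 (H = 3*31253 = 93759)
u(p) = p**3
j(V, J) = 6 - 3*J
(-4363 + j(-132, (u(6) - 4)**2)) + H = (-4363 + (6 - 3*(6**3 - 4)**2)) + 93759 = (-4363 + (6 - 3*(216 - 4)**2)) + 93759 = (-4363 + (6 - 3*212**2)) + 93759 = (-4363 + (6 - 3*44944)) + 93759 = (-4363 + (6 - 134832)) + 93759 = (-4363 - 134826) + 93759 = -139189 + 93759 = -45430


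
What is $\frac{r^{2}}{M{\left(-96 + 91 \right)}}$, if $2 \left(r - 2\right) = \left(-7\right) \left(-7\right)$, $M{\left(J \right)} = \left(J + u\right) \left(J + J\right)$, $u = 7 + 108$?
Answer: $- \frac{2809}{4400} \approx -0.63841$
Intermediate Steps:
$u = 115$
$M{\left(J \right)} = 2 J \left(115 + J\right)$ ($M{\left(J \right)} = \left(J + 115\right) \left(J + J\right) = \left(115 + J\right) 2 J = 2 J \left(115 + J\right)$)
$r = \frac{53}{2}$ ($r = 2 + \frac{\left(-7\right) \left(-7\right)}{2} = 2 + \frac{1}{2} \cdot 49 = 2 + \frac{49}{2} = \frac{53}{2} \approx 26.5$)
$\frac{r^{2}}{M{\left(-96 + 91 \right)}} = \frac{\left(\frac{53}{2}\right)^{2}}{2 \left(-96 + 91\right) \left(115 + \left(-96 + 91\right)\right)} = \frac{2809}{4 \cdot 2 \left(-5\right) \left(115 - 5\right)} = \frac{2809}{4 \cdot 2 \left(-5\right) 110} = \frac{2809}{4 \left(-1100\right)} = \frac{2809}{4} \left(- \frac{1}{1100}\right) = - \frac{2809}{4400}$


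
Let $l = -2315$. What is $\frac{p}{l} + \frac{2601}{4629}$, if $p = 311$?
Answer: $\frac{1527232}{3572045} \approx 0.42755$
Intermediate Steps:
$\frac{p}{l} + \frac{2601}{4629} = \frac{311}{-2315} + \frac{2601}{4629} = 311 \left(- \frac{1}{2315}\right) + 2601 \cdot \frac{1}{4629} = - \frac{311}{2315} + \frac{867}{1543} = \frac{1527232}{3572045}$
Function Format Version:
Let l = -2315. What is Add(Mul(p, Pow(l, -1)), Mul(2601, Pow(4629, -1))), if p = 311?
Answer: Rational(1527232, 3572045) ≈ 0.42755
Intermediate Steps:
Add(Mul(p, Pow(l, -1)), Mul(2601, Pow(4629, -1))) = Add(Mul(311, Pow(-2315, -1)), Mul(2601, Pow(4629, -1))) = Add(Mul(311, Rational(-1, 2315)), Mul(2601, Rational(1, 4629))) = Add(Rational(-311, 2315), Rational(867, 1543)) = Rational(1527232, 3572045)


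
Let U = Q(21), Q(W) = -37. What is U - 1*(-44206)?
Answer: 44169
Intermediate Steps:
U = -37
U - 1*(-44206) = -37 - 1*(-44206) = -37 + 44206 = 44169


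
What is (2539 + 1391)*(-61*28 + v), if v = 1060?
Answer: -2546640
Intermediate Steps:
(2539 + 1391)*(-61*28 + v) = (2539 + 1391)*(-61*28 + 1060) = 3930*(-1708 + 1060) = 3930*(-648) = -2546640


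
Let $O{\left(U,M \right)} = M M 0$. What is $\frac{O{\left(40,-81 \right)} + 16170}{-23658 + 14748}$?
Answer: $- \frac{49}{27} \approx -1.8148$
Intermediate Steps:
$O{\left(U,M \right)} = 0$ ($O{\left(U,M \right)} = M^{2} \cdot 0 = 0$)
$\frac{O{\left(40,-81 \right)} + 16170}{-23658 + 14748} = \frac{0 + 16170}{-23658 + 14748} = \frac{16170}{-8910} = 16170 \left(- \frac{1}{8910}\right) = - \frac{49}{27}$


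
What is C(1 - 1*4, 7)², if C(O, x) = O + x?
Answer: 16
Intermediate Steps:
C(1 - 1*4, 7)² = ((1 - 1*4) + 7)² = ((1 - 4) + 7)² = (-3 + 7)² = 4² = 16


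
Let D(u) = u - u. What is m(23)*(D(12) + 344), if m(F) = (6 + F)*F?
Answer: 229448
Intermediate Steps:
D(u) = 0
m(F) = F*(6 + F)
m(23)*(D(12) + 344) = (23*(6 + 23))*(0 + 344) = (23*29)*344 = 667*344 = 229448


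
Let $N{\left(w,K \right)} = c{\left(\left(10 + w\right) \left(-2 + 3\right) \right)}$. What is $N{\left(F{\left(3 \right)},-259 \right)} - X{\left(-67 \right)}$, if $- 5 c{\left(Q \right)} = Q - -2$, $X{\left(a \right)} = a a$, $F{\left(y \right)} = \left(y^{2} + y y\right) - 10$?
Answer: $-4493$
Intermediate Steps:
$F{\left(y \right)} = -10 + 2 y^{2}$ ($F{\left(y \right)} = \left(y^{2} + y^{2}\right) - 10 = 2 y^{2} - 10 = -10 + 2 y^{2}$)
$X{\left(a \right)} = a^{2}$
$c{\left(Q \right)} = - \frac{2}{5} - \frac{Q}{5}$ ($c{\left(Q \right)} = - \frac{Q - -2}{5} = - \frac{Q + 2}{5} = - \frac{2 + Q}{5} = - \frac{2}{5} - \frac{Q}{5}$)
$N{\left(w,K \right)} = - \frac{12}{5} - \frac{w}{5}$ ($N{\left(w,K \right)} = - \frac{2}{5} - \frac{\left(10 + w\right) \left(-2 + 3\right)}{5} = - \frac{2}{5} - \frac{\left(10 + w\right) 1}{5} = - \frac{2}{5} - \frac{10 + w}{5} = - \frac{2}{5} - \left(2 + \frac{w}{5}\right) = - \frac{12}{5} - \frac{w}{5}$)
$N{\left(F{\left(3 \right)},-259 \right)} - X{\left(-67 \right)} = \left(- \frac{12}{5} - \frac{-10 + 2 \cdot 3^{2}}{5}\right) - \left(-67\right)^{2} = \left(- \frac{12}{5} - \frac{-10 + 2 \cdot 9}{5}\right) - 4489 = \left(- \frac{12}{5} - \frac{-10 + 18}{5}\right) - 4489 = \left(- \frac{12}{5} - \frac{8}{5}\right) - 4489 = -4 - 4489 = -4493$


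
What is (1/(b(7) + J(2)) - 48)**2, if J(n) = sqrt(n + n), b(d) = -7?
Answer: 58081/25 ≈ 2323.2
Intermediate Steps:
J(n) = sqrt(2)*sqrt(n) (J(n) = sqrt(2*n) = sqrt(2)*sqrt(n))
(1/(b(7) + J(2)) - 48)**2 = (1/(-7 + sqrt(2)*sqrt(2)) - 48)**2 = (1/(-7 + 2) - 48)**2 = (1/(-5) - 48)**2 = (-1/5 - 48)**2 = (-241/5)**2 = 58081/25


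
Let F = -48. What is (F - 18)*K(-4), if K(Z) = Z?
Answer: 264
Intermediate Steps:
(F - 18)*K(-4) = (-48 - 18)*(-4) = -66*(-4) = 264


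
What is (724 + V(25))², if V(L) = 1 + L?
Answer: 562500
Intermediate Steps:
(724 + V(25))² = (724 + (1 + 25))² = (724 + 26)² = 750² = 562500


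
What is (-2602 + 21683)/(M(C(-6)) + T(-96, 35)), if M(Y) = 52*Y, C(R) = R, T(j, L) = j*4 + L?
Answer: -19081/661 ≈ -28.867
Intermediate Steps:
T(j, L) = L + 4*j (T(j, L) = 4*j + L = L + 4*j)
(-2602 + 21683)/(M(C(-6)) + T(-96, 35)) = (-2602 + 21683)/(52*(-6) + (35 + 4*(-96))) = 19081/(-312 + (35 - 384)) = 19081/(-312 - 349) = 19081/(-661) = 19081*(-1/661) = -19081/661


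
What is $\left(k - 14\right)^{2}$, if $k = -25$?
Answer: $1521$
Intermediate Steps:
$\left(k - 14\right)^{2} = \left(-25 - 14\right)^{2} = \left(-39\right)^{2} = 1521$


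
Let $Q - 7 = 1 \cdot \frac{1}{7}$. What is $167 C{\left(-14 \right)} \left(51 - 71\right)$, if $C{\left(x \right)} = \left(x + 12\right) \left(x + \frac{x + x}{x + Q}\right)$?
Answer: $- \frac{198730}{3} \approx -66243.0$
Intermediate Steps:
$Q = \frac{50}{7}$ ($Q = 7 + 1 \cdot \frac{1}{7} = 7 + \frac{1}{7} = \frac{50}{7} \approx 7.1429$)
$C{\left(x \right)} = \left(12 + x\right) \left(x + \frac{2 x}{\frac{50}{7} + x}\right)$ ($C{\left(x \right)} = \left(x + 12\right) \left(x + \frac{x + x}{x + \frac{50}{7}}\right) = \left(12 + x\right) \left(x + \frac{2 x}{\frac{50}{7} + x}\right)$)
$167 C{\left(-14 \right)} \left(51 - 71\right) = 167 \left(- \frac{14 \left(768 + 7 \left(-14\right)^{2} + 148 \left(-14\right)\right)}{50 + 7 \left(-14\right)}\right) \left(51 - 71\right) = 167 \left(- \frac{14 \left(768 + 7 \cdot 196 - 2072\right)}{50 - 98}\right) \left(-20\right) = 167 \left(- \frac{14 \left(768 + 1372 - 2072\right)}{-48}\right) \left(-20\right) = 167 \left(\left(-14\right) \left(- \frac{1}{48}\right) 68\right) \left(-20\right) = 167 \cdot \frac{119}{6} \left(-20\right) = \frac{19873}{6} \left(-20\right) = - \frac{198730}{3}$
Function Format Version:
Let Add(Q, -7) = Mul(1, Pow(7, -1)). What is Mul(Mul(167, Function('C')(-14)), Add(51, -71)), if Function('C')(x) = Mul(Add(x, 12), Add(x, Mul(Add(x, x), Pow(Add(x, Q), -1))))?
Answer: Rational(-198730, 3) ≈ -66243.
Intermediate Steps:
Q = Rational(50, 7) (Q = Add(7, Mul(1, Pow(7, -1))) = Add(7, Mul(1, Rational(1, 7))) = Add(7, Rational(1, 7)) = Rational(50, 7) ≈ 7.1429)
Function('C')(x) = Mul(Add(12, x), Add(x, Mul(2, x, Pow(Add(Rational(50, 7), x), -1)))) (Function('C')(x) = Mul(Add(x, 12), Add(x, Mul(Add(x, x), Pow(Add(x, Rational(50, 7)), -1)))) = Mul(Add(12, x), Add(x, Mul(Mul(2, x), Pow(Add(Rational(50, 7), x), -1)))) = Mul(Add(12, x), Add(x, Mul(2, x, Pow(Add(Rational(50, 7), x), -1)))))
Mul(Mul(167, Function('C')(-14)), Add(51, -71)) = Mul(Mul(167, Mul(-14, Pow(Add(50, Mul(7, -14)), -1), Add(768, Mul(7, Pow(-14, 2)), Mul(148, -14)))), Add(51, -71)) = Mul(Mul(167, Mul(-14, Pow(Add(50, -98), -1), Add(768, Mul(7, 196), -2072))), -20) = Mul(Mul(167, Mul(-14, Pow(-48, -1), Add(768, 1372, -2072))), -20) = Mul(Mul(167, Mul(-14, Rational(-1, 48), 68)), -20) = Mul(Mul(167, Rational(119, 6)), -20) = Mul(Rational(19873, 6), -20) = Rational(-198730, 3)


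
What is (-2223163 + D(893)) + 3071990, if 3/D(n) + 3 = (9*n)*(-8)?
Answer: 18192909090/21433 ≈ 8.4883e+5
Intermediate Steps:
D(n) = 3/(-3 - 72*n) (D(n) = 3/(-3 + (9*n)*(-8)) = 3/(-3 - 72*n))
(-2223163 + D(893)) + 3071990 = (-2223163 - 1/(1 + 24*893)) + 3071990 = (-2223163 - 1/(1 + 21432)) + 3071990 = (-2223163 - 1/21433) + 3071990 = -47649052580/21433 + 3071990 = 18192909090/21433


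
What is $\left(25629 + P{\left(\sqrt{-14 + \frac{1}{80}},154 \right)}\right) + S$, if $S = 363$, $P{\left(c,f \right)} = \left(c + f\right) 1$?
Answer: $26146 + \frac{i \sqrt{5595}}{20} \approx 26146.0 + 3.74 i$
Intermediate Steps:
$P{\left(c,f \right)} = c + f$
$\left(25629 + P{\left(\sqrt{-14 + \frac{1}{80}},154 \right)}\right) + S = \left(25629 + \left(\sqrt{-14 + \frac{1}{80}} + 154\right)\right) + 363 = \left(25629 + \left(\sqrt{- \frac{1119}{80}} + 154\right)\right) + 363 = \left(25629 + \left(\frac{i \sqrt{5595}}{20} + 154\right)\right) + 363 = \left(25629 + \left(154 + \frac{i \sqrt{5595}}{20}\right)\right) + 363 = \left(25783 + \frac{i \sqrt{5595}}{20}\right) + 363 = 26146 + \frac{i \sqrt{5595}}{20}$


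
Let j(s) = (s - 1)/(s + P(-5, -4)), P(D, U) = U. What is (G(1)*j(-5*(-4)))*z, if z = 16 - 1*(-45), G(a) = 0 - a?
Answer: -1159/16 ≈ -72.438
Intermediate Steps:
G(a) = -a
z = 61 (z = 16 + 45 = 61)
j(s) = (-1 + s)/(-4 + s) (j(s) = (s - 1)/(s - 4) = (-1 + s)/(-4 + s))
(G(1)*j(-5*(-4)))*z = ((-1*1)*((-1 - 5*(-4))/(-4 - 5*(-4))))*61 = -(-1 + 20)/(-4 + 20)*61 = -19/16*61 = -1159/16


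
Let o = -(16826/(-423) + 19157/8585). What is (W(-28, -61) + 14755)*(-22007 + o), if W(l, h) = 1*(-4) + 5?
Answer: -1473403819384/4545 ≈ -3.2418e+8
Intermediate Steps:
W(l, h) = 1 (W(l, h) = -4 + 5 = 1)
o = 2901017/77265 (o = -(16826*(-1/423) + 19157*(1/8585)) = -(-358/9 + 19157/8585) = -1*(-2901017/77265) = 2901017/77265 ≈ 37.546)
(W(-28, -61) + 14755)*(-22007 + o) = (1 + 14755)*(-22007 + 2901017/77265) = 14756*(-1697469838/77265) = -1473403819384/4545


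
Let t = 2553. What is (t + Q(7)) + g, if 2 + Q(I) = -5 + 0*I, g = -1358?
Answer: 1188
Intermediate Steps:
Q(I) = -7 (Q(I) = -2 + (-5 + 0*I) = -2 + (-5 + 0) = -2 - 5 = -7)
(t + Q(7)) + g = (2553 - 7) - 1358 = 2546 - 1358 = 1188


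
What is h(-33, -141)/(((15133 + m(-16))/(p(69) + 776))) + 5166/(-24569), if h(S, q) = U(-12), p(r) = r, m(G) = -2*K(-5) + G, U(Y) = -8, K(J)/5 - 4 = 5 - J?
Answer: -243457622/367969913 ≈ -0.66162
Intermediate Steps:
K(J) = 45 - 5*J (K(J) = 20 + 5*(5 - J) = 20 + (25 - 5*J) = 45 - 5*J)
m(G) = -140 + G (m(G) = -2*(45 - 5*(-5)) + G = -2*(45 + 25) + G = -2*70 + G = -140 + G)
h(S, q) = -8
h(-33, -141)/(((15133 + m(-16))/(p(69) + 776))) + 5166/(-24569) = -8*(69 + 776)/(15133 + (-140 - 16)) + 5166/(-24569) = -8*845/(15133 - 156) + 5166*(-1/24569) = -8/(14977*(1/845)) - 5166/24569 = -8/14977/845 - 5166/24569 = -8*845/14977 - 5166/24569 = -6760/14977 - 5166/24569 = -243457622/367969913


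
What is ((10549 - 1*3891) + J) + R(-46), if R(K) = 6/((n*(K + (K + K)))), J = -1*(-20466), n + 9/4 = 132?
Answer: 323779184/11937 ≈ 27124.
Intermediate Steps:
n = 519/4 (n = -9/4 + 132 = 519/4 ≈ 129.75)
J = 20466
R(K) = 8/(519*K) (R(K) = 6/((519*(K + (K + K))/4)) = 6/((519*(K + 2*K)/4)) = 6/((519*(3*K)/4)) = 6/((1557*K/4)) = 6*(4/(1557*K)) = 8/(519*K))
((10549 - 1*3891) + J) + R(-46) = ((10549 - 1*3891) + 20466) + (8/519)/(-46) = ((10549 - 3891) + 20466) + (8/519)*(-1/46) = (6658 + 20466) - 4/11937 = 27124 - 4/11937 = 323779184/11937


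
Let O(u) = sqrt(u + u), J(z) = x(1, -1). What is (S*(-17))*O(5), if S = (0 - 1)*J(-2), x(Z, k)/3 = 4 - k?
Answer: 255*sqrt(10) ≈ 806.38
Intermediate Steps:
x(Z, k) = 12 - 3*k (x(Z, k) = 3*(4 - k) = 12 - 3*k)
J(z) = 15 (J(z) = 12 - 3*(-1) = 12 + 3 = 15)
O(u) = sqrt(2)*sqrt(u) (O(u) = sqrt(2*u) = sqrt(2)*sqrt(u))
S = -15 (S = (0 - 1)*15 = -1*15 = -15)
(S*(-17))*O(5) = (-15*(-17))*(sqrt(2)*sqrt(5)) = 255*sqrt(10)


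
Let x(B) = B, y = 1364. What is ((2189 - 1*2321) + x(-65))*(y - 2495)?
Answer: 222807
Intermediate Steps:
((2189 - 1*2321) + x(-65))*(y - 2495) = ((2189 - 1*2321) - 65)*(1364 - 2495) = ((2189 - 2321) - 65)*(-1131) = (-132 - 65)*(-1131) = -197*(-1131) = 222807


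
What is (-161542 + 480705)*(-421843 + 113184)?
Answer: -98512532417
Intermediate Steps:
(-161542 + 480705)*(-421843 + 113184) = 319163*(-308659) = -98512532417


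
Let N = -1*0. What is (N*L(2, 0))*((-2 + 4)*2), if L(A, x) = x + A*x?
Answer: 0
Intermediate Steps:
N = 0
(N*L(2, 0))*((-2 + 4)*2) = (0*(0*(1 + 2)))*((-2 + 4)*2) = (0*(0*3))*(2*2) = (0*0)*4 = 0*4 = 0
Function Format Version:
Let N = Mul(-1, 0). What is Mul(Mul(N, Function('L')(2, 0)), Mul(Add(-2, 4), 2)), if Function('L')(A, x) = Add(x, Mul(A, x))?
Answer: 0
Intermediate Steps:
N = 0
Mul(Mul(N, Function('L')(2, 0)), Mul(Add(-2, 4), 2)) = Mul(Mul(0, Mul(0, Add(1, 2))), Mul(Add(-2, 4), 2)) = Mul(Mul(0, Mul(0, 3)), Mul(2, 2)) = Mul(Mul(0, 0), 4) = Mul(0, 4) = 0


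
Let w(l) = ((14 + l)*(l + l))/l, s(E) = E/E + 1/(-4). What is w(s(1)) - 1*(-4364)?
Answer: 8787/2 ≈ 4393.5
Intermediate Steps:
s(E) = ¾ (s(E) = 1 + 1*(-¼) = 1 - ¼ = ¾)
w(l) = 28 + 2*l (w(l) = ((14 + l)*(2*l))/l = (2*l*(14 + l))/l = 28 + 2*l)
w(s(1)) - 1*(-4364) = (28 + 2*(¾)) - 1*(-4364) = (28 + 3/2) + 4364 = 59/2 + 4364 = 8787/2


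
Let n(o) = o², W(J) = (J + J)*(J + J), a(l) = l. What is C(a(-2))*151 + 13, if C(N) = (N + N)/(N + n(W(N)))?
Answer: 1349/127 ≈ 10.622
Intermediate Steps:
W(J) = 4*J² (W(J) = (2*J)*(2*J) = 4*J²)
C(N) = 2*N/(N + 16*N⁴) (C(N) = (N + N)/(N + (4*N²)²) = (2*N)/(N + 16*N⁴) = 2*N/(N + 16*N⁴))
C(a(-2))*151 + 13 = (2/(1 + 16*(-2)³))*151 + 13 = (2/(1 + 16*(-8)))*151 + 13 = (2/(1 - 128))*151 + 13 = (2/(-127))*151 + 13 = (2*(-1/127))*151 + 13 = -2/127*151 + 13 = -302/127 + 13 = 1349/127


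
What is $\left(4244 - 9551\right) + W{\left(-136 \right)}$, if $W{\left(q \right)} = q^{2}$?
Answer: $13189$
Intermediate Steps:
$\left(4244 - 9551\right) + W{\left(-136 \right)} = \left(4244 - 9551\right) + \left(-136\right)^{2} = -5307 + 18496 = 13189$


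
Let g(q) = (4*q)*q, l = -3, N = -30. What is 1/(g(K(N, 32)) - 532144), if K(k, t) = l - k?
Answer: -1/529228 ≈ -1.8895e-6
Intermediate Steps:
K(k, t) = -3 - k
g(q) = 4*q²
1/(g(K(N, 32)) - 532144) = 1/(4*(-3 - 1*(-30))² - 532144) = 1/(4*(-3 + 30)² - 532144) = 1/(4*27² - 532144) = 1/(4*729 - 532144) = 1/(2916 - 532144) = 1/(-529228) = -1/529228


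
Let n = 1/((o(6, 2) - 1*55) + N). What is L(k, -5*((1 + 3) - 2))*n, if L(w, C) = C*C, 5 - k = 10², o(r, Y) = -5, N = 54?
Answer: -50/3 ≈ -16.667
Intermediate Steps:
k = -95 (k = 5 - 1*10² = 5 - 1*100 = 5 - 100 = -95)
L(w, C) = C²
n = -⅙ (n = 1/((-5 - 1*55) + 54) = 1/((-5 - 55) + 54) = 1/(-60 + 54) = 1/(-6) = -⅙ ≈ -0.16667)
L(k, -5*((1 + 3) - 2))*n = (-5*((1 + 3) - 2))²*(-⅙) = (-5*(4 - 2))²*(-⅙) = (-5*2)²*(-⅙) = (-10)²*(-⅙) = 100*(-⅙) = -50/3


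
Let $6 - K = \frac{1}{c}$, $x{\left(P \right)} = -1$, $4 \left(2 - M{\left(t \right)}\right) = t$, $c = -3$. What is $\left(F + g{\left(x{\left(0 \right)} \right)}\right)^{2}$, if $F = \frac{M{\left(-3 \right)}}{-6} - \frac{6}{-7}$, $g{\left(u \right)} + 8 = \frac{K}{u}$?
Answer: $\frac{5480281}{28224} \approx 194.17$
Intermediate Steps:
$M{\left(t \right)} = 2 - \frac{t}{4}$
$K = \frac{19}{3}$ ($K = 6 - \frac{1}{-3} = 6 - - \frac{1}{3} = 6 + \frac{1}{3} = \frac{19}{3} \approx 6.3333$)
$g{\left(u \right)} = -8 + \frac{19}{3 u}$
$F = \frac{67}{168}$ ($F = \frac{2 - - \frac{3}{4}}{-6} - \frac{6}{-7} = \left(2 + \frac{3}{4}\right) \left(- \frac{1}{6}\right) - - \frac{6}{7} = \frac{11}{4} \left(- \frac{1}{6}\right) + \frac{6}{7} = - \frac{11}{24} + \frac{6}{7} = \frac{67}{168} \approx 0.39881$)
$\left(F + g{\left(x{\left(0 \right)} \right)}\right)^{2} = \left(\frac{67}{168} - \left(8 - \frac{19}{3 \left(-1\right)}\right)\right)^{2} = \left(\frac{67}{168} + \left(-8 + \frac{19}{3} \left(-1\right)\right)\right)^{2} = \left(\frac{67}{168} - \frac{43}{3}\right)^{2} = \left(- \frac{2341}{168}\right)^{2} = \frac{5480281}{28224}$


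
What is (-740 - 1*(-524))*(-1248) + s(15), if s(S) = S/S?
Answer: 269569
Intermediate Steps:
s(S) = 1
(-740 - 1*(-524))*(-1248) + s(15) = (-740 - 1*(-524))*(-1248) + 1 = (-740 + 524)*(-1248) + 1 = -216*(-1248) + 1 = 269568 + 1 = 269569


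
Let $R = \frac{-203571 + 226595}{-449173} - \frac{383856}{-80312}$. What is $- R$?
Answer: $- \frac{21321080950}{4509247747} \approx -4.7283$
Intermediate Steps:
$R = \frac{21321080950}{4509247747}$ ($R = 23024 \left(- \frac{1}{449173}\right) - - \frac{47982}{10039} = - \frac{23024}{449173} + \frac{47982}{10039} = \frac{21321080950}{4509247747} \approx 4.7283$)
$- R = \left(-1\right) \frac{21321080950}{4509247747} = - \frac{21321080950}{4509247747}$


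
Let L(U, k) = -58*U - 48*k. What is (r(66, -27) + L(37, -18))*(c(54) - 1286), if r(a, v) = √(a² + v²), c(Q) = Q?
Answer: 1579424 - 3696*√565 ≈ 1.4916e+6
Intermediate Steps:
(r(66, -27) + L(37, -18))*(c(54) - 1286) = (√(66² + (-27)²) + (-58*37 - 48*(-18)))*(54 - 1286) = (√(4356 + 729) + (-2146 + 864))*(-1232) = (√5085 - 1282)*(-1232) = (3*√565 - 1282)*(-1232) = (-1282 + 3*√565)*(-1232) = 1579424 - 3696*√565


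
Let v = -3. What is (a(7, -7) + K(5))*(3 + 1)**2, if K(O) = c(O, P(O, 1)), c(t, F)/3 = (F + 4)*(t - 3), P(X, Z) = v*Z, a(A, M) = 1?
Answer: 112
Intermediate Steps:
P(X, Z) = -3*Z
c(t, F) = 3*(-3 + t)*(4 + F) (c(t, F) = 3*((F + 4)*(t - 3)) = 3*((4 + F)*(-3 + t)) = 3*((-3 + t)*(4 + F)) = 3*(-3 + t)*(4 + F))
K(O) = -9 + 3*O (K(O) = -36 - (-27) + 12*O + 3*(-3*1)*O = -36 - 9*(-3) + 12*O + 3*(-3)*O = -36 + 27 + 12*O - 9*O = -9 + 3*O)
(a(7, -7) + K(5))*(3 + 1)**2 = (1 + (-9 + 3*5))*(3 + 1)**2 = (1 + (-9 + 15))*4**2 = (1 + 6)*16 = 7*16 = 112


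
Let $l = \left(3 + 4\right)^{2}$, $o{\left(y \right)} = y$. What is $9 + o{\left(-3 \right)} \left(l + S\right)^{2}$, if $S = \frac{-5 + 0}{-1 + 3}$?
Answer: $- \frac{25911}{4} \approx -6477.8$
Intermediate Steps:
$S = - \frac{5}{2} \approx -2.5$
$l = 49$ ($l = 7^{2} = 49$)
$9 + o{\left(-3 \right)} \left(l + S\right)^{2} = 9 - 3 \left(49 - \frac{5}{2}\right)^{2} = 9 - 3 \left(\frac{93}{2}\right)^{2} = 9 - \frac{25947}{4} = - \frac{25911}{4}$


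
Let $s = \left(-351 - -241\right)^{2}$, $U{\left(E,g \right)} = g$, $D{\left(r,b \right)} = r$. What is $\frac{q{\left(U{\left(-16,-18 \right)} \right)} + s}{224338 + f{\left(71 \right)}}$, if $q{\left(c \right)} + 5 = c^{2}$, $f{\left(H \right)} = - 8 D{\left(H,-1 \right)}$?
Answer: $\frac{12419}{223770} \approx 0.055499$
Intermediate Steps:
$s = 12100$ ($s = \left(-351 + 241\right)^{2} = \left(-110\right)^{2} = 12100$)
$f{\left(H \right)} = - 8 H$
$q{\left(c \right)} = -5 + c^{2}$
$\frac{q{\left(U{\left(-16,-18 \right)} \right)} + s}{224338 + f{\left(71 \right)}} = \frac{\left(-5 + \left(-18\right)^{2}\right) + 12100}{224338 - 568} = \frac{\left(-5 + 324\right) + 12100}{224338 - 568} = \frac{319 + 12100}{223770} = 12419 \cdot \frac{1}{223770} = \frac{12419}{223770}$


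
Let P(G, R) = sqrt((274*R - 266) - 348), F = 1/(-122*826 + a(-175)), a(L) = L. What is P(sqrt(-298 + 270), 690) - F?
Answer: 1/100947 + sqrt(188446) ≈ 434.10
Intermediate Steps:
F = -1/100947 (F = 1/(-122*826 - 175) = 1/(-100772 - 175) = 1/(-100947) = -1/100947 ≈ -9.9062e-6)
P(G, R) = sqrt(-614 + 274*R) (P(G, R) = sqrt((-266 + 274*R) - 348) = sqrt(-614 + 274*R))
P(sqrt(-298 + 270), 690) - F = sqrt(-614 + 274*690) - 1*(-1/100947) = sqrt(-614 + 189060) + 1/100947 = sqrt(188446) + 1/100947 = 1/100947 + sqrt(188446)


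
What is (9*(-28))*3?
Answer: -756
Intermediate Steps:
(9*(-28))*3 = -252*3 = -756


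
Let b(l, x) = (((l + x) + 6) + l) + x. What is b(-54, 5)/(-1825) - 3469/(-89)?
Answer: 6339113/162425 ≈ 39.028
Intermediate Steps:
b(l, x) = 6 + 2*l + 2*x (b(l, x) = ((6 + l + x) + l) + x = (6 + x + 2*l) + x = 6 + 2*l + 2*x)
b(-54, 5)/(-1825) - 3469/(-89) = (6 + 2*(-54) + 2*5)/(-1825) - 3469/(-89) = (6 - 108 + 10)*(-1/1825) - 3469*(-1/89) = -92*(-1/1825) + 3469/89 = 92/1825 + 3469/89 = 6339113/162425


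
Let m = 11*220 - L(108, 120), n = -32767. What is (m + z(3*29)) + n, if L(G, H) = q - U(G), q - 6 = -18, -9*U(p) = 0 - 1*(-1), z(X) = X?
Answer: -272233/9 ≈ -30248.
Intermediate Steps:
U(p) = -1/9 (U(p) = -(0 - 1*(-1))/9 = -(0 + 1)/9 = -1/9*1 = -1/9)
q = -12 (q = 6 - 18 = -12)
L(G, H) = -107/9 (L(G, H) = -12 - 1*(-1/9) = -12 + 1/9 = -107/9)
m = 21887/9 (m = 11*220 - 1*(-107/9) = 2420 + 107/9 = 21887/9 ≈ 2431.9)
(m + z(3*29)) + n = (21887/9 + 3*29) - 32767 = (21887/9 + 87) - 32767 = 22670/9 - 32767 = -272233/9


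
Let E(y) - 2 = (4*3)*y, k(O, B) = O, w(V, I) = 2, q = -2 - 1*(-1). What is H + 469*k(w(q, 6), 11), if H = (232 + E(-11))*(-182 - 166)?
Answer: -34558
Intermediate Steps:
q = -1 (q = -2 + 1 = -1)
E(y) = 2 + 12*y (E(y) = 2 + (4*3)*y = 2 + 12*y)
H = -35496 (H = (232 + (2 + 12*(-11)))*(-182 - 166) = (232 + (2 - 132))*(-348) = (232 - 130)*(-348) = 102*(-348) = -35496)
H + 469*k(w(q, 6), 11) = -35496 + 469*2 = -35496 + 938 = -34558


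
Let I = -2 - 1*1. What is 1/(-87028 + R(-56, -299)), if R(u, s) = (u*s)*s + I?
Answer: -1/5093487 ≈ -1.9633e-7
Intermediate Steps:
I = -3 (I = -2 - 1 = -3)
R(u, s) = -3 + u*s² (R(u, s) = (u*s)*s - 3 = (s*u)*s - 3 = u*s² - 3 = -3 + u*s²)
1/(-87028 + R(-56, -299)) = 1/(-87028 + (-3 - 56*(-299)²)) = 1/(-87028 + (-3 - 56*89401)) = 1/(-87028 + (-3 - 5006456)) = 1/(-87028 - 5006459) = 1/(-5093487) = -1/5093487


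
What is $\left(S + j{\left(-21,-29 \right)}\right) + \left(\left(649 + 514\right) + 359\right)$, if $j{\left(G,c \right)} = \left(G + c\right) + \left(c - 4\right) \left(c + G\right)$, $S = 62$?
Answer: $3184$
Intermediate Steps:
$j{\left(G,c \right)} = G + c + \left(-4 + c\right) \left(G + c\right)$ ($j{\left(G,c \right)} = \left(G + c\right) + \left(-4 + c\right) \left(G + c\right) = G + c + \left(-4 + c\right) \left(G + c\right)$)
$\left(S + j{\left(-21,-29 \right)}\right) + \left(\left(649 + 514\right) + 359\right) = \left(62 - \left(-759 - 841\right)\right) + \left(\left(649 + 514\right) + 359\right) = \left(62 + \left(841 + 63 + 87 + 609\right)\right) + \left(1163 + 359\right) = \left(62 + 1600\right) + 1522 = 1662 + 1522 = 3184$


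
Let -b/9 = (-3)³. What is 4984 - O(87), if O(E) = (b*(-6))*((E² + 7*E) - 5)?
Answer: 11921218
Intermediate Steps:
b = 243 (b = -9*(-3)³ = -9*(-27) = 243)
O(E) = 7290 - 10206*E - 1458*E² (O(E) = (243*(-6))*((E² + 7*E) - 5) = -1458*(-5 + E² + 7*E) = 7290 - 10206*E - 1458*E²)
4984 - O(87) = 4984 - (7290 - 10206*87 - 1458*87²) = 4984 - (7290 - 887922 - 1458*7569) = 4984 - (7290 - 887922 - 11035602) = 4984 - 1*(-11916234) = 4984 + 11916234 = 11921218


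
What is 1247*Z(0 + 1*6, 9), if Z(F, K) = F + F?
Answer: 14964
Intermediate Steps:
Z(F, K) = 2*F
1247*Z(0 + 1*6, 9) = 1247*(2*(0 + 1*6)) = 1247*(2*(0 + 6)) = 1247*(2*6) = 1247*12 = 14964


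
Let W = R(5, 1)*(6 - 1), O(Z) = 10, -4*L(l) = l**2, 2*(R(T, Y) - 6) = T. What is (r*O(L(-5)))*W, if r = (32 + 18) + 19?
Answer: 29325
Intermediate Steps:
R(T, Y) = 6 + T/2
L(l) = -l**2/4
W = 85/2 (W = (6 + (1/2)*5)*(6 - 1) = (6 + 5/2)*5 = (17/2)*5 = 85/2 ≈ 42.500)
r = 69 (r = 50 + 19 = 69)
(r*O(L(-5)))*W = (69*10)*(85/2) = 690*(85/2) = 29325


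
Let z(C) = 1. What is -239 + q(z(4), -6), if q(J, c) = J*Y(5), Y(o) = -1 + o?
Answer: -235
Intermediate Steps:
q(J, c) = 4*J (q(J, c) = J*(-1 + 5) = J*4 = 4*J)
-239 + q(z(4), -6) = -239 + 4*1 = -239 + 4 = -235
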